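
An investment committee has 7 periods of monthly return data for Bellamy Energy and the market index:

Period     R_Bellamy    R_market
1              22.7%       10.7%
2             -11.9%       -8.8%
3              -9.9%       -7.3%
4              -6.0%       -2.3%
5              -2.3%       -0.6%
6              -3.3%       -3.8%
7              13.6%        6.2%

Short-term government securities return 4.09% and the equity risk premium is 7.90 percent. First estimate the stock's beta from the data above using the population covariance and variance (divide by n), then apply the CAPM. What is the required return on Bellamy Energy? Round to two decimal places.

18.22%

Mean R_i = (22.7 − 11.9 − 9.9 − 6.0 − 2.3 − 3.3 + 13.6) / 7 = 0.4143%
Mean R_m = (10.7 − 8.8 − 7.3 − 2.3 − 0.6 − 3.8 + 6.2) / 7 = -0.8429%
Σ(R_i − R̄_i)(R_m − R̄_m) = 534.3643  ⇒  Cov = 534.3643 / 7 = 76.3378
Σ(R_m − R̄_m)² = 298.7771  ⇒  Var(R_m) = 298.7771 / 7 = 42.6824
β = Cov / Var(R_m) = 76.3378 / 42.6824 = 1.7885
E(R) = R_f + β × MRP = 4.09% + 1.7885 × 7.90% = 18.22%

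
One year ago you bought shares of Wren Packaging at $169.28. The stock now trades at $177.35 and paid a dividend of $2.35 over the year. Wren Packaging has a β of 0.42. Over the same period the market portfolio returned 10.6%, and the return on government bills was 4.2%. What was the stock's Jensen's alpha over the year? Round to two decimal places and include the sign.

Realised HPR = (P1 + D1 − P0) / P0 = (177.35 + 2.35 − 169.28) / 169.28 = 10.42 / 169.28 = 6.1555%
MRP = 10.6% − 4.2% = 6.40%
CAPM required = R_f + β·MRP = 4.2% + 0.42 × 6.4% = 6.8880%
α = realised − required = 6.1555% − 6.8880% = -0.73%

-0.73%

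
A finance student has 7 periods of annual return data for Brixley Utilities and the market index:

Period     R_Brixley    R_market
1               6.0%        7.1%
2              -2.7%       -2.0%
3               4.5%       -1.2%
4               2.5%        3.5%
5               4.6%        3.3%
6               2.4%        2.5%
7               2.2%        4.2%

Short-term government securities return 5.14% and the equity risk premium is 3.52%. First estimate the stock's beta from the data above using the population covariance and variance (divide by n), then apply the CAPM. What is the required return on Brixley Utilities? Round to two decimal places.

7.11%

Mean R_i = (6.0 − 2.7 + 4.5 + 2.5 + 4.6 + 2.4 + 2.2) / 7 = 2.7857%
Mean R_m = (7.1 − 2.0 − 1.2 + 3.5 + 3.3 + 2.5 + 4.2) / 7 = 2.4857%
Σ(R_i − R̄_i)(R_m − R̄_m) = 33.2986  ⇒  Cov = 33.2986 / 7 = 4.7569
Σ(R_m − R̄_m)² = 59.6286  ⇒  Var(R_m) = 59.6286 / 7 = 8.5184
β = Cov / Var(R_m) = 4.7569 / 8.5184 = 0.5584
E(R) = R_f + β × MRP = 5.14% + 0.5584 × 3.52% = 7.11%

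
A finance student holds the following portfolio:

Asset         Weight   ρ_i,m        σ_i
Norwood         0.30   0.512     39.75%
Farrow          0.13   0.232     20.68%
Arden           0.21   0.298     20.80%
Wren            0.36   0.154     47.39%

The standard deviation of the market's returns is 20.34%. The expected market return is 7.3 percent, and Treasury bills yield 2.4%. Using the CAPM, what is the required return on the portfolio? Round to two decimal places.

4.97%

β_Norwood = 0.512 × 39.75% / 20.34% = 1.0006
β_Farrow = 0.232 × 20.68% / 20.34% = 0.2359
β_Arden = 0.298 × 20.80% / 20.34% = 0.3047
β_Wren = 0.154 × 47.39% / 20.34% = 0.3588
β_P = Σ w_i β_i = 0.30×1.0006 + 0.13×0.2359 + 0.21×0.3047 + 0.36×0.3588 = 0.5240
MRP = 7.3% − 2.4% = 4.90%
E(R_P) = R_f + β_P × MRP = 2.4% + 0.5240 × 4.9% = 4.97%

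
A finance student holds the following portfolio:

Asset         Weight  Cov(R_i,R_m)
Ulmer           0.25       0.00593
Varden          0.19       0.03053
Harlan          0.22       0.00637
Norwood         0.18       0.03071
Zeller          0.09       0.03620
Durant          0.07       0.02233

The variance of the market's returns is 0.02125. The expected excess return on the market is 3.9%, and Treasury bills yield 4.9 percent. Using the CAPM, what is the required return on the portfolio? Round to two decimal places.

β_Ulmer = 0.00593 / 0.02125 = 0.2791
β_Varden = 0.03053 / 0.02125 = 1.4367
β_Harlan = 0.00637 / 0.02125 = 0.2998
β_Norwood = 0.03071 / 0.02125 = 1.4452
β_Zeller = 0.03620 / 0.02125 = 1.7035
β_Durant = 0.02233 / 0.02125 = 1.0508
β_P = Σ w_i β_i = 0.25×0.2791 + 0.19×1.4367 + 0.22×0.2998 + 0.18×1.4452 + 0.09×1.7035 + 0.07×1.0508 = 0.8957
E(R_P) = R_f + β_P × MRP = 4.9% + 0.8957 × 3.9% = 8.39%

8.39%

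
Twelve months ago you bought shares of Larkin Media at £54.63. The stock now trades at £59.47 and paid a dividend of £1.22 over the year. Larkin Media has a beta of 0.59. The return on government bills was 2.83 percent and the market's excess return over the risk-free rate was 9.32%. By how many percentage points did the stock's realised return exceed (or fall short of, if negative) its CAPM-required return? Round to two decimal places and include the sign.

Realised HPR = (P1 + D1 − P0) / P0 = (59.47 + 1.22 − 54.63) / 54.63 = 6.06 / 54.63 = 11.0928%
CAPM required = R_f + β·MRP = 2.83% + 0.59 × 9.32% = 8.3288%
α = realised − required = 11.0928% − 8.3288% = +2.76%

+2.76%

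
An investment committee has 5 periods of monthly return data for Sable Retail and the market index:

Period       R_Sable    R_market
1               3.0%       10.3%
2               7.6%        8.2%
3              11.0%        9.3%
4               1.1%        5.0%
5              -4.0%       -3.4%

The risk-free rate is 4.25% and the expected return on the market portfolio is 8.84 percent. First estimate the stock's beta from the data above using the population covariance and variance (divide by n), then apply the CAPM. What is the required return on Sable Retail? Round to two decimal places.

8.14%

Mean R_i = (3.0 + 7.6 + 11.0 + 1.1 − 4.0) / 5 = 3.7400%
Mean R_m = (10.3 + 8.2 + 9.3 + 5.0 − 3.4) / 5 = 5.8800%
Σ(R_i − R̄_i)(R_m − R̄_m) = 104.6640  ⇒  Cov = 104.6640 / 5 = 20.9328
Σ(R_m − R̄_m)² = 123.5080  ⇒  Var(R_m) = 123.5080 / 5 = 24.7016
β = Cov / Var(R_m) = 20.9328 / 24.7016 = 0.8474
MRP = 8.84% − 4.25% = 4.59%
E(R) = R_f + β × MRP = 4.25% + 0.8474 × 4.59% = 8.14%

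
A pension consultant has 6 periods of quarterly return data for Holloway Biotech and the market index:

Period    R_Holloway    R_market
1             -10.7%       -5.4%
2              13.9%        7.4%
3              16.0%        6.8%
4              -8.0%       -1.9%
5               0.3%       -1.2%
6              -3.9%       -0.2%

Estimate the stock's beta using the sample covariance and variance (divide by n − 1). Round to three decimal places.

Mean R_i = (-10.7 + 13.9 + 16.0 − 8.0 + 0.3 − 3.9) / 6 = 1.2667%
Mean R_m = (-5.4 + 7.4 + 6.8 − 1.9 − 1.2 − 0.2) / 6 = 0.9167%
Σ(R_i − R̄_i)(R_m − R̄_m) = 278.0933  ⇒  Cov = 278.0933 / 5 = 55.6187
Σ(R_m − R̄_m)² = 130.2083  ⇒  Var(R_m) = 130.2083 / 5 = 26.0417
β = Cov / Var(R_m) = 55.6187 / 26.0417 = 2.1358

2.136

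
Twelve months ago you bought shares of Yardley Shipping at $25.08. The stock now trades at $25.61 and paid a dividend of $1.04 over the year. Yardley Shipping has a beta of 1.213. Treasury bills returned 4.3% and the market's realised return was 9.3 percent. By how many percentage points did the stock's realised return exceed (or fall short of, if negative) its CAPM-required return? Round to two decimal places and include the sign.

-4.11%

Realised HPR = (P1 + D1 − P0) / P0 = (25.61 + 1.04 − 25.08) / 25.08 = 1.57 / 25.08 = 6.2600%
MRP = 9.3% − 4.3% = 5.00%
CAPM required = R_f + β·MRP = 4.3% + 1.213 × 5.0% = 10.3650%
α = realised − required = 6.2600% − 10.3650% = -4.11%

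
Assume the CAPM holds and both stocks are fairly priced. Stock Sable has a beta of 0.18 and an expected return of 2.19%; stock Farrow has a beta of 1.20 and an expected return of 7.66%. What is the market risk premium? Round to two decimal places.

Both satisfy E(R) = R_f + β·MRP, so the slope of the SML is
MRP = (7.66% − 2.19%) / (1.20 − 0.18) = 5.47% / 1.02 = 5.3627%

5.36%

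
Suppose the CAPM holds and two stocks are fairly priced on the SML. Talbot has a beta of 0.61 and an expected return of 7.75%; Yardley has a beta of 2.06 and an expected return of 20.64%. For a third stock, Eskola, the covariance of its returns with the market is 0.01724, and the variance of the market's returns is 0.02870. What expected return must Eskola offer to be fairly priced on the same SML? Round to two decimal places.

7.67%

MRP = (20.64% − 7.75%) / (2.06 − 0.61) = 8.8897%
R_f = 7.75% − 0.61 × 8.8897% = 2.3273%
β_Eskola = Cov / Var(R_m) = 0.01724 / 0.02870 = 0.6007
E(R_Eskola) = R_f + β × MRP = 2.3273% + 0.6007 × 8.8897% = 7.67%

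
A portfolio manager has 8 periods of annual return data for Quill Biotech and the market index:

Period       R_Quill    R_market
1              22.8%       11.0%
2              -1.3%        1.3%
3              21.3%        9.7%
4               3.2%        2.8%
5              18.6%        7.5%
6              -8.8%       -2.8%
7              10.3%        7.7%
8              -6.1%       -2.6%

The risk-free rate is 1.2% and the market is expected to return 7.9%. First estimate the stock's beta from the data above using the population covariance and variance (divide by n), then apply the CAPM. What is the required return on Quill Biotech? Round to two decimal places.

Mean R_i = (22.8 − 1.3 + 21.3 + 3.2 + 18.6 − 8.8 + 10.3 − 6.1) / 8 = 7.5000%
Mean R_m = (11.0 + 1.3 + 9.7 + 2.8 + 7.5 − 2.8 + 7.7 − 2.6) / 8 = 4.3250%
Σ(R_i − R̄_i)(R_m − R̄_m) = 464.4900  ⇒  Cov = 464.4900 / 8 = 58.0613
Σ(R_m − R̄_m)² = 205.1150  ⇒  Var(R_m) = 205.1150 / 8 = 25.6394
β = Cov / Var(R_m) = 58.0613 / 25.6394 = 2.2645
MRP = 7.9% − 1.2% = 6.70%
E(R) = R_f + β × MRP = 1.2% + 2.2645 × 6.7% = 16.37%

16.37%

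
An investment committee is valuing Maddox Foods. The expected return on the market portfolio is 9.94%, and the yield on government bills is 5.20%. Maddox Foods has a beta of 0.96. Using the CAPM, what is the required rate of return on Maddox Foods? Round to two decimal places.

9.75%

Market risk premium = E(R_m) − R_f = 9.94% − 5.20% = 4.74%
E(R) = R_f + β × MRP = 5.20% + 0.96 × 4.74% = 9.75%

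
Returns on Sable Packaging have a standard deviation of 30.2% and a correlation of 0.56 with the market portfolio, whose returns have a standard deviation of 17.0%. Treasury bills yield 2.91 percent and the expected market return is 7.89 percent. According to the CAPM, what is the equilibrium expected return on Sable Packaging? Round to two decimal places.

β = ρ × σ_i / σ_m = 0.56 × 30.2% / 17.0% = 0.9948
MRP = 7.89% − 2.91% = 4.98%
E(R) = 2.91% + 0.9948 × 4.98% = 7.86%

7.86%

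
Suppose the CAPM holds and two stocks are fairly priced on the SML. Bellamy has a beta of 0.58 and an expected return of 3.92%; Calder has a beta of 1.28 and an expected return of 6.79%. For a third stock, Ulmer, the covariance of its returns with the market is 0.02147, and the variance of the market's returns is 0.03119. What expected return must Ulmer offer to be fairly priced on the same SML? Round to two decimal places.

4.36%

MRP = (6.79% − 3.92%) / (1.28 − 0.58) = 4.1000%
R_f = 3.92% − 0.58 × 4.1000% = 1.5420%
β_Ulmer = Cov / Var(R_m) = 0.02147 / 0.03119 = 0.6884
E(R_Ulmer) = R_f + β × MRP = 1.5420% + 0.6884 × 4.1000% = 4.36%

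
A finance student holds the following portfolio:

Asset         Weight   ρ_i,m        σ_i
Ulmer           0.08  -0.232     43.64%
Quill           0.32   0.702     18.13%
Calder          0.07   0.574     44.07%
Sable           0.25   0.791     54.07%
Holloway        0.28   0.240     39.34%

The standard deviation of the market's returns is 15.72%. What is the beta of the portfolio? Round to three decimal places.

1.169

β_Ulmer = -0.232 × 43.64% / 15.72% = -0.6441
β_Quill = 0.702 × 18.13% / 15.72% = 0.8096
β_Calder = 0.574 × 44.07% / 15.72% = 1.6092
β_Sable = 0.791 × 54.07% / 15.72% = 2.7207
β_Holloway = 0.240 × 39.34% / 15.72% = 0.6006
β_P = Σ w_i β_i = 0.08×-0.6441 + 0.32×0.8096 + 0.07×1.6092 + 0.25×2.7207 + 0.28×0.6006 = 1.1685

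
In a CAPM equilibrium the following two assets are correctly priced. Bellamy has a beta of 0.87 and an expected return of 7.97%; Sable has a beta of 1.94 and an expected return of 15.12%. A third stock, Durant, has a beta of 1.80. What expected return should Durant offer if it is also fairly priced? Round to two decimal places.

MRP (SML slope) = (15.12% − 7.97%) / (1.94 − 0.87) = 7.15% / 1.07 = 6.6822%
R_f (intercept) = 7.97% − 0.87 × 6.6822% = 2.1565%
E(R_Durant) = R_f + β × MRP = 2.1565% + 1.80 × 6.6822% = 14.18%

14.18%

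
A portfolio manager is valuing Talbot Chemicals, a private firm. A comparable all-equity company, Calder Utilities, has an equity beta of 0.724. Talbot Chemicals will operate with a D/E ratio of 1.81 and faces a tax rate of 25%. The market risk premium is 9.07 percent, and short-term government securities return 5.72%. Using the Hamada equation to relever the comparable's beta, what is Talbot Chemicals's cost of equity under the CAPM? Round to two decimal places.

β_L = β_U × [1 + (1 − t)(D/E)] = 0.724 × [1 + (1 − 0.25) × 1.81]
    = 0.724 × [1 + 0.75 × 1.81] = 0.724 × 2.3575 = 1.7068
E(R) = R_f + β_L × MRP = 5.72% + 1.7068 × 9.07% = 21.20%

21.20%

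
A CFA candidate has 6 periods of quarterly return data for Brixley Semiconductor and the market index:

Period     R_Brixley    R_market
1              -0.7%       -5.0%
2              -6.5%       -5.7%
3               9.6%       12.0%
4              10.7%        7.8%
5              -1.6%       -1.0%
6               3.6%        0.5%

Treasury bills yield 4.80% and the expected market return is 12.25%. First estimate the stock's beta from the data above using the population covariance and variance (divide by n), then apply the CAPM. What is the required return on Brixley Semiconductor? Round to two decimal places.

Mean R_i = (-0.7 − 6.5 + 9.6 + 10.7 − 1.6 + 3.6) / 6 = 2.5167%
Mean R_m = (-5.0 − 5.7 + 12.0 + 7.8 − 1.0 + 0.5) / 6 = 1.4333%
Σ(R_i − R̄_i)(R_m − R̄_m) = 220.9667  ⇒  Cov = 220.9667 / 6 = 36.8278
Σ(R_m − R̄_m)² = 251.2533  ⇒  Var(R_m) = 251.2533 / 6 = 41.8756
β = Cov / Var(R_m) = 36.8278 / 41.8756 = 0.8795
MRP = 12.25% − 4.80% = 7.45%
E(R) = R_f + β × MRP = 4.80% + 0.8795 × 7.45% = 11.35%

11.35%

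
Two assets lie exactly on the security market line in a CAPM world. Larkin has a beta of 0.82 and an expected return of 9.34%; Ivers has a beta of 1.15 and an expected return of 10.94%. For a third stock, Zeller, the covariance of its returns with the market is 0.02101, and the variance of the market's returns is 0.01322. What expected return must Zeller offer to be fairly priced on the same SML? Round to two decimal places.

13.07%

MRP = (10.94% − 9.34%) / (1.15 − 0.82) = 4.8485%
R_f = 9.34% − 0.82 × 4.8485% = 5.3642%
β_Zeller = Cov / Var(R_m) = 0.02101 / 0.01322 = 1.5893
E(R_Zeller) = R_f + β × MRP = 5.3642% + 1.5893 × 4.8485% = 13.07%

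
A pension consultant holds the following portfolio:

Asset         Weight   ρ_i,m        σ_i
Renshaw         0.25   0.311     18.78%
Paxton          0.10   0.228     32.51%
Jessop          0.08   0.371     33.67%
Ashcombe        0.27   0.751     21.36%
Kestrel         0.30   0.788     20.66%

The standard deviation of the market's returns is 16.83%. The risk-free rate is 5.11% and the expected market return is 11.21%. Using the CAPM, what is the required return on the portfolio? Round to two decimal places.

β_Renshaw = 0.311 × 18.78% / 16.83% = 0.3470
β_Paxton = 0.228 × 32.51% / 16.83% = 0.4404
β_Jessop = 0.371 × 33.67% / 16.83% = 0.7422
β_Ashcombe = 0.751 × 21.36% / 16.83% = 0.9531
β_Kestrel = 0.788 × 20.66% / 16.83% = 0.9673
β_P = Σ w_i β_i = 0.25×0.3470 + 0.10×0.4404 + 0.08×0.7422 + 0.27×0.9531 + 0.30×0.9673 = 0.7377
MRP = 11.21% − 5.11% = 6.10%
E(R_P) = R_f + β_P × MRP = 5.11% + 0.7377 × 6.10% = 9.61%

9.61%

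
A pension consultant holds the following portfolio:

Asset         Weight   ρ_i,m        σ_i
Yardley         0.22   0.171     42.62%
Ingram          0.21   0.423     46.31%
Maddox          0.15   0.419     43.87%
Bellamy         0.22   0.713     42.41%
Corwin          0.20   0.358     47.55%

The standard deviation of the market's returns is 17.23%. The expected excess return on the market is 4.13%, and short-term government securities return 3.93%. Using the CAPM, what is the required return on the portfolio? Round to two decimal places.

8.37%

β_Yardley = 0.171 × 42.62% / 17.23% = 0.4230
β_Ingram = 0.423 × 46.31% / 17.23% = 1.1369
β_Maddox = 0.419 × 43.87% / 17.23% = 1.0668
β_Bellamy = 0.713 × 42.41% / 17.23% = 1.7550
β_Corwin = 0.358 × 47.55% / 17.23% = 0.9880
β_P = Σ w_i β_i = 0.22×0.4230 + 0.21×1.1369 + 0.15×1.0668 + 0.22×1.7550 + 0.20×0.9880 = 1.0755
E(R_P) = R_f + β_P × MRP = 3.93% + 1.0755 × 4.13% = 8.37%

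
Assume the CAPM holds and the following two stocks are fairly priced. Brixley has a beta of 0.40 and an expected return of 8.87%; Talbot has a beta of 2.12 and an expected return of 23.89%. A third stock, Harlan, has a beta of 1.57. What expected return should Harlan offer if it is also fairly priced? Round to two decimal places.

MRP (SML slope) = (23.89% − 8.87%) / (2.12 − 0.40) = 15.02% / 1.72 = 8.7326%
R_f (intercept) = 8.87% − 0.40 × 8.7326% = 5.3770%
E(R_Harlan) = R_f + β × MRP = 5.3770% + 1.57 × 8.7326% = 19.09%

19.09%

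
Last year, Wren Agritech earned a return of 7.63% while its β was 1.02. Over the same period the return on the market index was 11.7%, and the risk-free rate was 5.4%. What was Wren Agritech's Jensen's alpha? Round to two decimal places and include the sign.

-4.20%

Market excess return = 11.7% − 5.4% = 6.30%
CAPM benchmark = R_f + β(R_m − R_f) = 5.4% + 1.02 × 6.3% = 11.8260%
α = actual − benchmark = 7.63% − 11.8260% = -4.20%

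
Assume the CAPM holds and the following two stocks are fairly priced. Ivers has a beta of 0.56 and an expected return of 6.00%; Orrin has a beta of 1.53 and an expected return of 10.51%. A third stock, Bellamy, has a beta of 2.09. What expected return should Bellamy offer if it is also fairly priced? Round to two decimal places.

MRP (SML slope) = (10.51% − 6.00%) / (1.53 − 0.56) = 4.51% / 0.97 = 4.6495%
R_f (intercept) = 6.00% − 0.56 × 4.6495% = 3.3963%
E(R_Bellamy) = R_f + β × MRP = 3.3963% + 2.09 × 4.6495% = 13.11%

13.11%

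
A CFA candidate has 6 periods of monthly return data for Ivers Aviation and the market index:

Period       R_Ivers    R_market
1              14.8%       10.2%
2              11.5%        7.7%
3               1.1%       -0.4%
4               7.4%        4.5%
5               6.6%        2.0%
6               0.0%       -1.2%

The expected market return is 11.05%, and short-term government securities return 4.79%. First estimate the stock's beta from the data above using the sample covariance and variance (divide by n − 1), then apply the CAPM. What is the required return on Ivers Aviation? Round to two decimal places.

12.62%

Mean R_i = (14.8 + 11.5 + 1.1 + 7.4 + 6.6 + 0.0) / 6 = 6.9000%
Mean R_m = (10.2 + 7.7 − 0.4 + 4.5 + 2.0 − 1.2) / 6 = 3.8000%
Σ(R_i − R̄_i)(R_m − R̄_m) = 128.2500  ⇒  Cov = 128.2500 / 5 = 25.6500
Σ(R_m − R̄_m)² = 102.5400  ⇒  Var(R_m) = 102.5400 / 5 = 20.5080
β = Cov / Var(R_m) = 25.6500 / 20.5080 = 1.2507
MRP = 11.05% − 4.79% = 6.26%
E(R) = R_f + β × MRP = 4.79% + 1.2507 × 6.26% = 12.62%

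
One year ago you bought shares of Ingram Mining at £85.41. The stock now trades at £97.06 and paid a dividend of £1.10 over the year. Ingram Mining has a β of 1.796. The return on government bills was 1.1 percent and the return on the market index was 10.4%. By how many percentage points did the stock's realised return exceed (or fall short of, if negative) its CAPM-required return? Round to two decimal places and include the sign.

-2.87%

Realised HPR = (P1 + D1 − P0) / P0 = (97.06 + 1.10 − 85.41) / 85.41 = 12.75 / 85.41 = 14.9280%
MRP = 10.4% − 1.1% = 9.30%
CAPM required = R_f + β·MRP = 1.1% + 1.796 × 9.3% = 17.8028%
α = realised − required = 14.9280% − 17.8028% = -2.87%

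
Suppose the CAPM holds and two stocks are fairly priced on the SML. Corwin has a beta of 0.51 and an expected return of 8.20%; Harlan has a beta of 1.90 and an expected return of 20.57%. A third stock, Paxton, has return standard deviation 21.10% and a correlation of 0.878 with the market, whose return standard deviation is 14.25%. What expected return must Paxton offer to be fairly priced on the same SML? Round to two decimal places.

15.23%

MRP = (20.57% − 8.20%) / (1.90 − 0.51) = 8.8993%
R_f = 8.20% − 0.51 × 8.8993% = 3.6614%
β_Paxton = ρ·σ_i/σ_m = 0.878 × 21.10 / 14.25 = 1.3001
E(R_Paxton) = R_f + β × MRP = 3.6614% + 1.3001 × 8.8993% = 15.23%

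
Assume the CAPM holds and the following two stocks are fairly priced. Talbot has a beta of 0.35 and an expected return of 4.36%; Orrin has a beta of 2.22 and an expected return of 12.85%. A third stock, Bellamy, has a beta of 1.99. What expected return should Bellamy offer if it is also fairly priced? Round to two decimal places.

MRP (SML slope) = (12.85% − 4.36%) / (2.22 − 0.35) = 8.49% / 1.87 = 4.5401%
R_f (intercept) = 4.36% − 0.35 × 4.5401% = 2.7710%
E(R_Bellamy) = R_f + β × MRP = 2.7710% + 1.99 × 4.5401% = 11.81%

11.81%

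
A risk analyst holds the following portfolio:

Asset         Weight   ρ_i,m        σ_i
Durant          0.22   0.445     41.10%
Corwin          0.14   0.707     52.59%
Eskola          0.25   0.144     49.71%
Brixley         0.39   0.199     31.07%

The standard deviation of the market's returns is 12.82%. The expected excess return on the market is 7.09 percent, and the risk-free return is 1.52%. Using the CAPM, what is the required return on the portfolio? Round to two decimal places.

β_Durant = 0.445 × 41.10% / 12.82% = 1.4266
β_Corwin = 0.707 × 52.59% / 12.82% = 2.9002
β_Eskola = 0.144 × 49.71% / 12.82% = 0.5584
β_Brixley = 0.199 × 31.07% / 12.82% = 0.4823
β_P = Σ w_i β_i = 0.22×1.4266 + 0.14×2.9002 + 0.25×0.5584 + 0.39×0.4823 = 1.0476
E(R_P) = R_f + β_P × MRP = 1.52% + 1.0476 × 7.09% = 8.95%

8.95%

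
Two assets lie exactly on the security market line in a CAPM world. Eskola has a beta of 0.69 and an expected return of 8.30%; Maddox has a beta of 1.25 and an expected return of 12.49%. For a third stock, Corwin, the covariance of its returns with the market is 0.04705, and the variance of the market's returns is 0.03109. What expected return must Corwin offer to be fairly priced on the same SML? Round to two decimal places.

14.46%

MRP = (12.49% − 8.30%) / (1.25 − 0.69) = 7.4821%
R_f = 8.30% − 0.69 × 7.4821% = 3.1374%
β_Corwin = Cov / Var(R_m) = 0.04705 / 0.03109 = 1.5133
E(R_Corwin) = R_f + β × MRP = 3.1374% + 1.5133 × 7.4821% = 14.46%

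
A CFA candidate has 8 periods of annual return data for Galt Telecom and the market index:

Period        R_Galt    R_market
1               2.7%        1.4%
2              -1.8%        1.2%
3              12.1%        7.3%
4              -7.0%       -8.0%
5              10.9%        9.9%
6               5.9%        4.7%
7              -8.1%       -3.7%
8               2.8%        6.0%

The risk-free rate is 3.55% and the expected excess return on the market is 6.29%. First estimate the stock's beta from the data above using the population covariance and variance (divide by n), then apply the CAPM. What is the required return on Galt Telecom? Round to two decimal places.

Mean R_i = (2.7 − 1.8 + 12.1 − 7.0 + 10.9 + 5.9 − 8.1 + 2.8) / 8 = 2.1875%
Mean R_m = (1.4 + 1.2 + 7.3 − 8.0 + 9.9 + 4.7 − 3.7 + 6.0) / 8 = 2.3500%
Σ(R_i − R̄_i)(R_m − R̄_m) = 287.2350  ⇒  Cov = 287.2350 / 8 = 35.9044
Σ(R_m − R̄_m)² = 246.3000  ⇒  Var(R_m) = 246.3000 / 8 = 30.7875
β = Cov / Var(R_m) = 35.9044 / 30.7875 = 1.1662
E(R) = R_f + β × MRP = 3.55% + 1.1662 × 6.29% = 10.89%

10.89%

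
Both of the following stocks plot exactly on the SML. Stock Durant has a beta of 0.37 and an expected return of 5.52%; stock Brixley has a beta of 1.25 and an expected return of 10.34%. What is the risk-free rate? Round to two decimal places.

Both satisfy E(R) = R_f + β·MRP, so the slope of the SML is
MRP = (10.34% − 5.52%) / (1.25 − 0.37) = 4.82% / 0.88 = 5.4773%
R_f = E(R_Durant) − β_Durant·MRP = 5.52% − 0.37 × 5.4773% = 3.4934%

3.49%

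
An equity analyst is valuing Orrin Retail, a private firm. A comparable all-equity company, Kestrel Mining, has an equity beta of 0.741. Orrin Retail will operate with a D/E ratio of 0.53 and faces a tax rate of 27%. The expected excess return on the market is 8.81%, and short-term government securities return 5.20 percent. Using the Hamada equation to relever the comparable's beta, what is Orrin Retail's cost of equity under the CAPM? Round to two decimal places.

14.25%

β_L = β_U × [1 + (1 − t)(D/E)] = 0.741 × [1 + (1 − 0.27) × 0.53]
    = 0.741 × [1 + 0.73 × 0.53] = 0.741 × 1.3869 = 1.0277
E(R) = R_f + β_L × MRP = 5.20% + 1.0277 × 8.81% = 14.25%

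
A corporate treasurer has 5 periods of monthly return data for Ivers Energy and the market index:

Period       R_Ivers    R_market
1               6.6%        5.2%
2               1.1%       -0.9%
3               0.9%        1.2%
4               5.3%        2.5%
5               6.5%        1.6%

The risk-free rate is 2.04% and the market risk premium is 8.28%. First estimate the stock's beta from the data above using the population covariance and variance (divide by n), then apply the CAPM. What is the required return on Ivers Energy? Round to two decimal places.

Mean R_i = (6.6 + 1.1 + 0.9 + 5.3 + 6.5) / 5 = 4.0800%
Mean R_m = (5.2 − 0.9 + 1.2 + 2.5 + 1.6) / 5 = 1.9200%
Σ(R_i − R̄_i)(R_m − R̄_m) = 18.8920  ⇒  Cov = 18.8920 / 5 = 3.7784
Σ(R_m − R̄_m)² = 19.6680  ⇒  Var(R_m) = 19.6680 / 5 = 3.9336
β = Cov / Var(R_m) = 3.7784 / 3.9336 = 0.9605
E(R) = R_f + β × MRP = 2.04% + 0.9605 × 8.28% = 9.99%

9.99%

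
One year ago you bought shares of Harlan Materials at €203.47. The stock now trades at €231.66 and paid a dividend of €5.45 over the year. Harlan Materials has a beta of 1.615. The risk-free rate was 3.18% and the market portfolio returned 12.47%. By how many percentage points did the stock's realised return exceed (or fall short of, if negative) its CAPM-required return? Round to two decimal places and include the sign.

Realised HPR = (P1 + D1 − P0) / P0 = (231.66 + 5.45 − 203.47) / 203.47 = 33.64 / 203.47 = 16.5331%
MRP = 12.47% − 3.18% = 9.29%
CAPM required = R_f + β·MRP = 3.18% + 1.615 × 9.29% = 18.18335%
α = realised − required = 16.5331% − 18.18335% = -1.65%

-1.65%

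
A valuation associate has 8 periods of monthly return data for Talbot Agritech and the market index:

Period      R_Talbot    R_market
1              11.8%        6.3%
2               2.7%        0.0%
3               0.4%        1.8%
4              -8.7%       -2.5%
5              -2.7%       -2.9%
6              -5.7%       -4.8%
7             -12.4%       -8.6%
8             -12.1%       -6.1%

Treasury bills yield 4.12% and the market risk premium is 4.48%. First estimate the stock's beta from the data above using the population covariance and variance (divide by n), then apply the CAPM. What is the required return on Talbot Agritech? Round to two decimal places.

Mean R_i = (11.8 + 2.7 + 0.4 − 8.7 − 2.7 − 5.7 − 12.4 − 12.1) / 8 = -3.3375%
Mean R_m = (6.3 + 0.0 + 1.8 − 2.5 − 2.9 − 4.8 − 8.6 − 6.1) / 8 = -2.1000%
Σ(R_i − R̄_i)(R_m − R̄_m) = 256.3800  ⇒  Cov = 256.3800 / 8 = 32.0475
Σ(R_m − R̄_m)² = 156.5200  ⇒  Var(R_m) = 156.5200 / 8 = 19.5650
β = Cov / Var(R_m) = 32.0475 / 19.5650 = 1.6380
E(R) = R_f + β × MRP = 4.12% + 1.6380 × 4.48% = 11.46%

11.46%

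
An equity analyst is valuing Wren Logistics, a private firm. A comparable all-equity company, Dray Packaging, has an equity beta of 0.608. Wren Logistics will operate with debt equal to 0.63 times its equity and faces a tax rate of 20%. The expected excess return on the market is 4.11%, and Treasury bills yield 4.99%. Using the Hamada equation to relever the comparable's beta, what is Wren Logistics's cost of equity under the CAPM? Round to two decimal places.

8.75%

β_L = β_U × [1 + (1 − t)(D/E)] = 0.608 × [1 + (1 − 0.20) × 0.63]
    = 0.608 × [1 + 0.80 × 0.63] = 0.608 × 1.5040 = 0.9144
E(R) = R_f + β_L × MRP = 4.99% + 0.9144 × 4.11% = 8.75%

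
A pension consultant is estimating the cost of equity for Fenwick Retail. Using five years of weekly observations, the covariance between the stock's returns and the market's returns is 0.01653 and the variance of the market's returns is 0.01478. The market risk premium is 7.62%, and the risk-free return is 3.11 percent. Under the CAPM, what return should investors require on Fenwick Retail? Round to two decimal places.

β = Cov(R_i, R_m) / Var(R_m) = 0.01653 / 0.01478 = 1.1184
E(R) = R_f + β × MRP = 3.11% + 1.1184 × 7.62% = 11.63%

11.63%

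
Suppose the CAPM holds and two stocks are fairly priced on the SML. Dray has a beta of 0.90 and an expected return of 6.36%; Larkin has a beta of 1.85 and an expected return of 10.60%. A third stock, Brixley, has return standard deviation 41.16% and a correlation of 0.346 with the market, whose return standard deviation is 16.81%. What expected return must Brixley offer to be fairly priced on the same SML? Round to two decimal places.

6.12%

MRP = (10.60% − 6.36%) / (1.85 − 0.90) = 4.4632%
R_f = 6.36% − 0.90 × 4.4632% = 2.3431%
β_Brixley = ρ·σ_i/σ_m = 0.346 × 41.16 / 16.81 = 0.8472
E(R_Brixley) = R_f + β × MRP = 2.3431% + 0.8472 × 4.4632% = 6.12%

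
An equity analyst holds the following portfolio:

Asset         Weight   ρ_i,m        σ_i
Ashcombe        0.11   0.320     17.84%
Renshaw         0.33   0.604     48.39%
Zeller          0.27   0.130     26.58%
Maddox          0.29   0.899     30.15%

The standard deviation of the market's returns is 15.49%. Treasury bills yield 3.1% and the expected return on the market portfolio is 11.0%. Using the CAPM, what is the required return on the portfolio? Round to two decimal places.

12.82%

β_Ashcombe = 0.320 × 17.84% / 15.49% = 0.3685
β_Renshaw = 0.604 × 48.39% / 15.49% = 1.8869
β_Zeller = 0.130 × 26.58% / 15.49% = 0.2231
β_Maddox = 0.899 × 30.15% / 15.49% = 1.7498
β_P = Σ w_i β_i = 0.11×0.3685 + 0.33×1.8869 + 0.27×0.2231 + 0.29×1.7498 = 1.2309
MRP = 11.0% − 3.1% = 7.90%
E(R_P) = R_f + β_P × MRP = 3.1% + 1.2309 × 7.9% = 12.82%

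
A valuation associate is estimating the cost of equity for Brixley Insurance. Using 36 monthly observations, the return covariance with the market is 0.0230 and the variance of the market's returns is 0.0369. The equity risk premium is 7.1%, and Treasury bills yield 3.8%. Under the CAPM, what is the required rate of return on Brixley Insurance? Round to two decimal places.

β = Cov(R_i, R_m) / Var(R_m) = 0.0230 / 0.0369 = 0.6233
E(R) = R_f + β × MRP = 3.8% + 0.6233 × 7.1% = 8.23%

8.23%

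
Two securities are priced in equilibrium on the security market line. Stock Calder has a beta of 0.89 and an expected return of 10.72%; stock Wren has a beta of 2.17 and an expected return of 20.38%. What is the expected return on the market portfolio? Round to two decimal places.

Both satisfy E(R) = R_f + β·MRP, so the slope of the SML is
MRP = (20.38% − 10.72%) / (2.17 − 0.89) = 9.66% / 1.28 = 7.5469%
R_f = E(R_Calder) − β_Calder·MRP = 10.72% − 0.89 × 7.5469% = 4.0033%
E(R_m) = R_f + MRP = 4.0033% + 7.5469% = 11.55%

11.55%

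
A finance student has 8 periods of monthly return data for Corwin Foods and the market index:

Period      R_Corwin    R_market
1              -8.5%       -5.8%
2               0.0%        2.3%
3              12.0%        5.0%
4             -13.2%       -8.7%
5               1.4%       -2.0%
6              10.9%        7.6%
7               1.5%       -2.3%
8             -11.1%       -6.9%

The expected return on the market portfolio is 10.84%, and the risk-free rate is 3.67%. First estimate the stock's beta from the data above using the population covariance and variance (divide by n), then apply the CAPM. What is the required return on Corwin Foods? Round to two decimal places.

Mean R_i = (-8.5 + 0.0 + 12.0 − 13.2 + 1.4 + 10.9 + 1.5 − 11.1) / 8 = -0.8750%
Mean R_m = (-5.8 + 2.3 + 5.0 − 8.7 − 2.0 + 7.6 − 2.3 − 6.9) / 8 = -1.3500%
Σ(R_i − R̄_i)(R_m − R̄_m) = 367.8700  ⇒  Cov = 367.8700 / 8 = 45.9838
Σ(R_m − R̄_m)² = 239.7000  ⇒  Var(R_m) = 239.7000 / 8 = 29.9625
β = Cov / Var(R_m) = 45.9838 / 29.9625 = 1.5347
MRP = 10.84% − 3.67% = 7.17%
E(R) = R_f + β × MRP = 3.67% + 1.5347 × 7.17% = 14.67%

14.67%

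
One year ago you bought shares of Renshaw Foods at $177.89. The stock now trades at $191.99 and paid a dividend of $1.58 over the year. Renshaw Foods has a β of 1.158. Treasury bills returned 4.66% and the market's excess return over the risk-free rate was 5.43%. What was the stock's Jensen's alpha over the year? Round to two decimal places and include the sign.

-2.13%

Realised HPR = (P1 + D1 − P0) / P0 = (191.99 + 1.58 − 177.89) / 177.89 = 15.68 / 177.89 = 8.8144%
CAPM required = R_f + β·MRP = 4.66% + 1.158 × 5.43% = 10.94794%
α = realised − required = 8.8144% − 10.94794% = -2.13%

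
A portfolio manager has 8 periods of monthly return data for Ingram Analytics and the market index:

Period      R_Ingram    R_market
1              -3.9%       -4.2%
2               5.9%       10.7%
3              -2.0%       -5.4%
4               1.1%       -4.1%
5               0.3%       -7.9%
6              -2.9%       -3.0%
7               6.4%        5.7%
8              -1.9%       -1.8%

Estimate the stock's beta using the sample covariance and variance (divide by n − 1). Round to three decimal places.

0.498

Mean R_i = (-3.9 + 5.9 − 2.0 + 1.1 + 0.3 − 2.9 + 6.4 − 1.9) / 8 = 0.3750%
Mean R_m = (-4.2 + 10.7 − 5.4 − 4.1 − 7.9 − 3.0 + 5.7 − 1.8) / 8 = -1.2500%
Σ(R_i − R̄_i)(R_m − R̄_m) = 135.7800  ⇒  Cov = 135.7800 / 7 = 19.3971
Σ(R_m − R̄_m)² = 272.7400  ⇒  Var(R_m) = 272.7400 / 7 = 38.9629
β = Cov / Var(R_m) = 19.3971 / 38.9629 = 0.4978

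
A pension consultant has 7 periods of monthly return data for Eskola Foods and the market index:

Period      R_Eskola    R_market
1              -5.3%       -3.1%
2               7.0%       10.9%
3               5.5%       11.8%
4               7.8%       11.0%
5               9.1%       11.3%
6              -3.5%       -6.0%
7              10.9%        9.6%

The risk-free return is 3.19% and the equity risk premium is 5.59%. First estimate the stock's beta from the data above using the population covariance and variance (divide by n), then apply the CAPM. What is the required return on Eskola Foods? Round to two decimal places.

Mean R_i = (-5.3 + 7.0 + 5.5 + 7.8 + 9.1 − 3.5 + 10.9) / 7 = 4.5000%
Mean R_m = (-3.1 + 10.9 + 11.8 + 11.0 + 11.3 − 6.0 + 9.6) / 7 = 6.5000%
Σ(R_i − R̄_i)(R_m − R̄_m) = 267.1500  ⇒  Cov = 267.1500 / 7 = 38.1643
Σ(R_m − R̄_m)² = 348.7600  ⇒  Var(R_m) = 348.7600 / 7 = 49.8229
β = Cov / Var(R_m) = 38.1643 / 49.8229 = 0.7660
E(R) = R_f + β × MRP = 3.19% + 0.7660 × 5.59% = 7.47%

7.47%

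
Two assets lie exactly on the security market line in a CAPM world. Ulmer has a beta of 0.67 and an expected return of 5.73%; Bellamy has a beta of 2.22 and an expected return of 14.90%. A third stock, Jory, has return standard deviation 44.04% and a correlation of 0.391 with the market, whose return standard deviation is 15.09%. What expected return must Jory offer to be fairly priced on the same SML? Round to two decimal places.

8.52%

MRP = (14.90% − 5.73%) / (2.22 − 0.67) = 5.9161%
R_f = 5.73% − 0.67 × 5.9161% = 1.7662%
β_Jory = ρ·σ_i/σ_m = 0.391 × 44.04 / 15.09 = 1.1411
E(R_Jory) = R_f + β × MRP = 1.7662% + 1.1411 × 5.9161% = 8.52%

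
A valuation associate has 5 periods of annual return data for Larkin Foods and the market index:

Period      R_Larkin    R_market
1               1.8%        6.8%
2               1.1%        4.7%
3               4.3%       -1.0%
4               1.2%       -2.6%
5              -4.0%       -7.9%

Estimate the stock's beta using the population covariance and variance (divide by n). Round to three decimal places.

Mean R_i = (1.8 + 1.1 + 4.3 + 1.2 − 4.0) / 5 = 0.8800%
Mean R_m = (6.8 + 4.7 − 1.0 − 2.6 − 7.9) / 5 = 0.0000%
Σ(R_i − R̄_i)(R_m − R̄_m) = 41.5900  ⇒  Cov = 41.5900 / 5 = 8.3180
Σ(R_m − R̄_m)² = 138.5000  ⇒  Var(R_m) = 138.5000 / 5 = 27.7000
β = Cov / Var(R_m) = 8.3180 / 27.7000 = 0.3003

0.300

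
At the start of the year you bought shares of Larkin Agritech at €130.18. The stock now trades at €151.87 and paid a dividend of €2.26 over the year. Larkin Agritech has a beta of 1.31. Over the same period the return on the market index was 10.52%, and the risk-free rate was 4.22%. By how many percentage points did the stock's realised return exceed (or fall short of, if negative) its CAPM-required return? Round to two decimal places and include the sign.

+5.92%

Realised HPR = (P1 + D1 − P0) / P0 = (151.87 + 2.26 − 130.18) / 130.18 = 23.95 / 130.18 = 18.3976%
MRP = 10.52% − 4.22% = 6.30%
CAPM required = R_f + β·MRP = 4.22% + 1.31 × 6.30% = 12.4730%
α = realised − required = 18.3976% − 12.4730% = +5.92%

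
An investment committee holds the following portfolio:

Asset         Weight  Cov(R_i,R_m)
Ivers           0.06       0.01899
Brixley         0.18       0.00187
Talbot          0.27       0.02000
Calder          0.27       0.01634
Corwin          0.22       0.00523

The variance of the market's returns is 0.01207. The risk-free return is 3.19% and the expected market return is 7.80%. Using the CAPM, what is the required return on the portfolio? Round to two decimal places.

7.94%

β_Ivers = 0.01899 / 0.01207 = 1.5733
β_Brixley = 0.00187 / 0.01207 = 0.1549
β_Talbot = 0.02000 / 0.01207 = 1.6570
β_Calder = 0.01634 / 0.01207 = 1.3538
β_Corwin = 0.00523 / 0.01207 = 0.4333
β_P = Σ w_i β_i = 0.06×1.5733 + 0.18×0.1549 + 0.27×1.6570 + 0.27×1.3538 + 0.22×0.4333 = 1.0305
MRP = 7.80% − 3.19% = 4.61%
E(R_P) = R_f + β_P × MRP = 3.19% + 1.0305 × 4.61% = 7.94%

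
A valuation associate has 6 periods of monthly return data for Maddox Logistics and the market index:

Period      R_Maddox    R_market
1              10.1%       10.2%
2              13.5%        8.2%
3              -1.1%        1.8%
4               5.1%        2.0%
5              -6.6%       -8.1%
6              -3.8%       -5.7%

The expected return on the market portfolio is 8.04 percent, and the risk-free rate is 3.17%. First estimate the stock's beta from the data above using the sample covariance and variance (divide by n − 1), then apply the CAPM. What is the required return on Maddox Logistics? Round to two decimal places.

8.19%

Mean R_i = (10.1 + 13.5 − 1.1 + 5.1 − 6.6 − 3.8) / 6 = 2.8667%
Mean R_m = (10.2 + 8.2 + 1.8 + 2.0 − 8.1 − 5.7) / 6 = 1.4000%
Σ(R_i − R̄_i)(R_m − R̄_m) = 272.9800  ⇒  Cov = 272.9800 / 5 = 54.5960
Σ(R_m − R̄_m)² = 264.8600  ⇒  Var(R_m) = 264.8600 / 5 = 52.9720
β = Cov / Var(R_m) = 54.5960 / 52.9720 = 1.0307
MRP = 8.04% − 3.17% = 4.87%
E(R) = R_f + β × MRP = 3.17% + 1.0307 × 4.87% = 8.19%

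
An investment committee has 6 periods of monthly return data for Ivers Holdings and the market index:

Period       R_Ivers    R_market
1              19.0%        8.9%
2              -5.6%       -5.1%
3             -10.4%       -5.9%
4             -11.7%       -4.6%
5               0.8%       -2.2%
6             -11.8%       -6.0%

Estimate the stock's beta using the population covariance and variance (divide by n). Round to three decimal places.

Mean R_i = (19.0 − 5.6 − 10.4 − 11.7 + 0.8 − 11.8) / 6 = -3.2833%
Mean R_m = (8.9 − 5.1 − 5.9 − 4.6 − 2.2 − 6.0) / 6 = -2.4833%
Σ(R_i − R̄_i)(R_m − R̄_m) = 332.9583  ⇒  Cov = 332.9583 / 6 = 55.4931
Σ(R_m − R̄_m)² = 165.0283  ⇒  Var(R_m) = 165.0283 / 6 = 27.5047
β = Cov / Var(R_m) = 55.4931 / 27.5047 = 2.0176

2.018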